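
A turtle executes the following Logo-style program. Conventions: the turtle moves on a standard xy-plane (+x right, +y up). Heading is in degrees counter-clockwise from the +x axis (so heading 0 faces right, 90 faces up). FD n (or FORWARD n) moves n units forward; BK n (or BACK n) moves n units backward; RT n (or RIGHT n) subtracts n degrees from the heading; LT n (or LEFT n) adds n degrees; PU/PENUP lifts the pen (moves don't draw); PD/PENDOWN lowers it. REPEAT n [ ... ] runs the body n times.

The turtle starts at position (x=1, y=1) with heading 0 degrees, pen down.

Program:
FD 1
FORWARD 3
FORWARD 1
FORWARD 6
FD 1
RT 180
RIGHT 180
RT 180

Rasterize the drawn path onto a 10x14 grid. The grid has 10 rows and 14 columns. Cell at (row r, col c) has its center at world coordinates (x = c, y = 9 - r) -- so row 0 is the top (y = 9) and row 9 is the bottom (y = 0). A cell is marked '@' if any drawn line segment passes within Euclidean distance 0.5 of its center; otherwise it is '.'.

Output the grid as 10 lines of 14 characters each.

Segment 0: (1,1) -> (2,1)
Segment 1: (2,1) -> (5,1)
Segment 2: (5,1) -> (6,1)
Segment 3: (6,1) -> (12,1)
Segment 4: (12,1) -> (13,1)

Answer: ..............
..............
..............
..............
..............
..............
..............
..............
.@@@@@@@@@@@@@
..............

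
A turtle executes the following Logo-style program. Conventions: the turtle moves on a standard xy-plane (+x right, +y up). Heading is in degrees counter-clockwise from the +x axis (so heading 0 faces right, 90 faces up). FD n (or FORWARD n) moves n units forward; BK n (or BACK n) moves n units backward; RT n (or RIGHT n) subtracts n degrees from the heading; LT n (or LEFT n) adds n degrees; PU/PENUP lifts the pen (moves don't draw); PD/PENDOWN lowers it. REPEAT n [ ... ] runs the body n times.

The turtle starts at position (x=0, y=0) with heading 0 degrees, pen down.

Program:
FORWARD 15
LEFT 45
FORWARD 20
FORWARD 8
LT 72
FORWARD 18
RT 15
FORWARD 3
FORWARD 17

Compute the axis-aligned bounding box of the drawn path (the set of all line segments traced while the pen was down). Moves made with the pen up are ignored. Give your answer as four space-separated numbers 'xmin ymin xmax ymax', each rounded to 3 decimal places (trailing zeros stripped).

Executing turtle program step by step:
Start: pos=(0,0), heading=0, pen down
FD 15: (0,0) -> (15,0) [heading=0, draw]
LT 45: heading 0 -> 45
FD 20: (15,0) -> (29.142,14.142) [heading=45, draw]
FD 8: (29.142,14.142) -> (34.799,19.799) [heading=45, draw]
LT 72: heading 45 -> 117
FD 18: (34.799,19.799) -> (26.627,35.837) [heading=117, draw]
RT 15: heading 117 -> 102
FD 3: (26.627,35.837) -> (26.003,38.772) [heading=102, draw]
FD 17: (26.003,38.772) -> (22.469,55.4) [heading=102, draw]
Final: pos=(22.469,55.4), heading=102, 6 segment(s) drawn

Segment endpoints: x in {0, 15, 22.469, 26.003, 26.627, 29.142, 34.799}, y in {0, 14.142, 19.799, 35.837, 38.772, 55.4}
xmin=0, ymin=0, xmax=34.799, ymax=55.4

Answer: 0 0 34.799 55.4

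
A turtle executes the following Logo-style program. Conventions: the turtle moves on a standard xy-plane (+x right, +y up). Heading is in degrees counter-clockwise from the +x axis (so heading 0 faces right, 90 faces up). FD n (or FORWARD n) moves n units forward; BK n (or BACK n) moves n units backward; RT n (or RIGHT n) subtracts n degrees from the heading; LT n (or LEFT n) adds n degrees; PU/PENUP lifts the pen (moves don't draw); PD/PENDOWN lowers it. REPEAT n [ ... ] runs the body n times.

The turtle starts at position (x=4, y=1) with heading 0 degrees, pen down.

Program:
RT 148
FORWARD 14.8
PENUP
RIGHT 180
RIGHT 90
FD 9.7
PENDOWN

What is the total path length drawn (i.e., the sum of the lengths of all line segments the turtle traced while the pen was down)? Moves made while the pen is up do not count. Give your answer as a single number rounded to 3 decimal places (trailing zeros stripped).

Executing turtle program step by step:
Start: pos=(4,1), heading=0, pen down
RT 148: heading 0 -> 212
FD 14.8: (4,1) -> (-8.551,-6.843) [heading=212, draw]
PU: pen up
RT 180: heading 212 -> 32
RT 90: heading 32 -> 302
FD 9.7: (-8.551,-6.843) -> (-3.411,-15.069) [heading=302, move]
PD: pen down
Final: pos=(-3.411,-15.069), heading=302, 1 segment(s) drawn

Segment lengths:
  seg 1: (4,1) -> (-8.551,-6.843), length = 14.8
Total = 14.8

Answer: 14.8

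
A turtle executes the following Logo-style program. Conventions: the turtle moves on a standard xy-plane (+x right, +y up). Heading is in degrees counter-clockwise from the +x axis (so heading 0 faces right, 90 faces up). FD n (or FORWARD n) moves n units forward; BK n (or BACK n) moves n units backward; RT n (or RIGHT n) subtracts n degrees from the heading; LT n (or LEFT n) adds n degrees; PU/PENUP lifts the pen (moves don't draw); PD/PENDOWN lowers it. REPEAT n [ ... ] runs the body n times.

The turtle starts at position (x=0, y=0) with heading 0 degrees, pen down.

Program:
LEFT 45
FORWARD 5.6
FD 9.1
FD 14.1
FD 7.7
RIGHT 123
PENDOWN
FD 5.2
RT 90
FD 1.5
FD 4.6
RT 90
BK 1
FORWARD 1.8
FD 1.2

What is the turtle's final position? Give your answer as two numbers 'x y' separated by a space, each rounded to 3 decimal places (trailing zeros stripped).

Executing turtle program step by step:
Start: pos=(0,0), heading=0, pen down
LT 45: heading 0 -> 45
FD 5.6: (0,0) -> (3.96,3.96) [heading=45, draw]
FD 9.1: (3.96,3.96) -> (10.394,10.394) [heading=45, draw]
FD 14.1: (10.394,10.394) -> (20.365,20.365) [heading=45, draw]
FD 7.7: (20.365,20.365) -> (25.809,25.809) [heading=45, draw]
RT 123: heading 45 -> 282
PD: pen down
FD 5.2: (25.809,25.809) -> (26.891,20.723) [heading=282, draw]
RT 90: heading 282 -> 192
FD 1.5: (26.891,20.723) -> (25.423,20.411) [heading=192, draw]
FD 4.6: (25.423,20.411) -> (20.924,19.455) [heading=192, draw]
RT 90: heading 192 -> 102
BK 1: (20.924,19.455) -> (21.132,18.477) [heading=102, draw]
FD 1.8: (21.132,18.477) -> (20.758,20.237) [heading=102, draw]
FD 1.2: (20.758,20.237) -> (20.508,21.411) [heading=102, draw]
Final: pos=(20.508,21.411), heading=102, 10 segment(s) drawn

Answer: 20.508 21.411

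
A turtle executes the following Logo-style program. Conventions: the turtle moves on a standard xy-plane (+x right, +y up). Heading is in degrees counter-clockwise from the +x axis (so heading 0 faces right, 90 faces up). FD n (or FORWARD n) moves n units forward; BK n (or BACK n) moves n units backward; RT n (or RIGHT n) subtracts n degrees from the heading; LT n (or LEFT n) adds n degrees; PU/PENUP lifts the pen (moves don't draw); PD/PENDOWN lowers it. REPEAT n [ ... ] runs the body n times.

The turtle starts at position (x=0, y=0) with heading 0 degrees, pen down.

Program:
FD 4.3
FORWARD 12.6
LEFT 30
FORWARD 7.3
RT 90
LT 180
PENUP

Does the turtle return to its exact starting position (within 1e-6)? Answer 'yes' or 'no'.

Answer: no

Derivation:
Executing turtle program step by step:
Start: pos=(0,0), heading=0, pen down
FD 4.3: (0,0) -> (4.3,0) [heading=0, draw]
FD 12.6: (4.3,0) -> (16.9,0) [heading=0, draw]
LT 30: heading 0 -> 30
FD 7.3: (16.9,0) -> (23.222,3.65) [heading=30, draw]
RT 90: heading 30 -> 300
LT 180: heading 300 -> 120
PU: pen up
Final: pos=(23.222,3.65), heading=120, 3 segment(s) drawn

Start position: (0, 0)
Final position: (23.222, 3.65)
Distance = 23.507; >= 1e-6 -> NOT closed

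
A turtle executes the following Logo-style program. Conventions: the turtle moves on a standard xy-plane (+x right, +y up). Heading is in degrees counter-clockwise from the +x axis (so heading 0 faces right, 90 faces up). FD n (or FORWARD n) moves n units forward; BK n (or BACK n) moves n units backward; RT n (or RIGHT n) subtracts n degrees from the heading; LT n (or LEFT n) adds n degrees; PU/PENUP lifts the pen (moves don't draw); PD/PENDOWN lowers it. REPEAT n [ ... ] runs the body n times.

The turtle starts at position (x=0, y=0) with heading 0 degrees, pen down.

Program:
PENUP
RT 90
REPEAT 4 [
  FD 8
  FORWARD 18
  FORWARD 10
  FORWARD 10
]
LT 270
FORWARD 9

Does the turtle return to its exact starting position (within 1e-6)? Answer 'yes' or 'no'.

Answer: no

Derivation:
Executing turtle program step by step:
Start: pos=(0,0), heading=0, pen down
PU: pen up
RT 90: heading 0 -> 270
REPEAT 4 [
  -- iteration 1/4 --
  FD 8: (0,0) -> (0,-8) [heading=270, move]
  FD 18: (0,-8) -> (0,-26) [heading=270, move]
  FD 10: (0,-26) -> (0,-36) [heading=270, move]
  FD 10: (0,-36) -> (0,-46) [heading=270, move]
  -- iteration 2/4 --
  FD 8: (0,-46) -> (0,-54) [heading=270, move]
  FD 18: (0,-54) -> (0,-72) [heading=270, move]
  FD 10: (0,-72) -> (0,-82) [heading=270, move]
  FD 10: (0,-82) -> (0,-92) [heading=270, move]
  -- iteration 3/4 --
  FD 8: (0,-92) -> (0,-100) [heading=270, move]
  FD 18: (0,-100) -> (0,-118) [heading=270, move]
  FD 10: (0,-118) -> (0,-128) [heading=270, move]
  FD 10: (0,-128) -> (0,-138) [heading=270, move]
  -- iteration 4/4 --
  FD 8: (0,-138) -> (0,-146) [heading=270, move]
  FD 18: (0,-146) -> (0,-164) [heading=270, move]
  FD 10: (0,-164) -> (0,-174) [heading=270, move]
  FD 10: (0,-174) -> (0,-184) [heading=270, move]
]
LT 270: heading 270 -> 180
FD 9: (0,-184) -> (-9,-184) [heading=180, move]
Final: pos=(-9,-184), heading=180, 0 segment(s) drawn

Start position: (0, 0)
Final position: (-9, -184)
Distance = 184.22; >= 1e-6 -> NOT closed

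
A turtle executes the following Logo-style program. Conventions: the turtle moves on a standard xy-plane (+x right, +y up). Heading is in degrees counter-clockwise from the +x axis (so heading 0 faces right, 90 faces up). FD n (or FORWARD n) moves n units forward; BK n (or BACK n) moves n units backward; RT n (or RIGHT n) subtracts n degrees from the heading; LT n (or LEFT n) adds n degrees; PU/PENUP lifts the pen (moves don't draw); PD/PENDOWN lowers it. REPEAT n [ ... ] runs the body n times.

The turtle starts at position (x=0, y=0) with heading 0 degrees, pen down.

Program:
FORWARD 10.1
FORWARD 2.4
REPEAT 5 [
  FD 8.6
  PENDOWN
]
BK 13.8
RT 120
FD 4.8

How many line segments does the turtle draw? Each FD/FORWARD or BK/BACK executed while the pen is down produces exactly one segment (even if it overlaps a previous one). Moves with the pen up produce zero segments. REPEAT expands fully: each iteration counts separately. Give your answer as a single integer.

Executing turtle program step by step:
Start: pos=(0,0), heading=0, pen down
FD 10.1: (0,0) -> (10.1,0) [heading=0, draw]
FD 2.4: (10.1,0) -> (12.5,0) [heading=0, draw]
REPEAT 5 [
  -- iteration 1/5 --
  FD 8.6: (12.5,0) -> (21.1,0) [heading=0, draw]
  PD: pen down
  -- iteration 2/5 --
  FD 8.6: (21.1,0) -> (29.7,0) [heading=0, draw]
  PD: pen down
  -- iteration 3/5 --
  FD 8.6: (29.7,0) -> (38.3,0) [heading=0, draw]
  PD: pen down
  -- iteration 4/5 --
  FD 8.6: (38.3,0) -> (46.9,0) [heading=0, draw]
  PD: pen down
  -- iteration 5/5 --
  FD 8.6: (46.9,0) -> (55.5,0) [heading=0, draw]
  PD: pen down
]
BK 13.8: (55.5,0) -> (41.7,0) [heading=0, draw]
RT 120: heading 0 -> 240
FD 4.8: (41.7,0) -> (39.3,-4.157) [heading=240, draw]
Final: pos=(39.3,-4.157), heading=240, 9 segment(s) drawn
Segments drawn: 9

Answer: 9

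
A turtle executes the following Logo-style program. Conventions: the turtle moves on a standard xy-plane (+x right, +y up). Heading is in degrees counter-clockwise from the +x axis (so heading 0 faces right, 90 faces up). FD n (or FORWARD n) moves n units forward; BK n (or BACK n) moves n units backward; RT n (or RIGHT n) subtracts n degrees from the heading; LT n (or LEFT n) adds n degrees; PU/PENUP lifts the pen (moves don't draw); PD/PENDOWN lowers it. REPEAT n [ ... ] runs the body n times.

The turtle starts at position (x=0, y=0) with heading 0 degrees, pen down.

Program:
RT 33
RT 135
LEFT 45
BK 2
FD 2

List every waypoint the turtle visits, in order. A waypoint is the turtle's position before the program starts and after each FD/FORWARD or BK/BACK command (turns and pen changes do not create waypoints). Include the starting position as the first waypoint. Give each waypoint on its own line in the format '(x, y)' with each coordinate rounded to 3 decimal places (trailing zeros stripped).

Answer: (0, 0)
(1.089, 1.677)
(0, 0)

Derivation:
Executing turtle program step by step:
Start: pos=(0,0), heading=0, pen down
RT 33: heading 0 -> 327
RT 135: heading 327 -> 192
LT 45: heading 192 -> 237
BK 2: (0,0) -> (1.089,1.677) [heading=237, draw]
FD 2: (1.089,1.677) -> (0,0) [heading=237, draw]
Final: pos=(0,0), heading=237, 2 segment(s) drawn
Waypoints (3 total):
(0, 0)
(1.089, 1.677)
(0, 0)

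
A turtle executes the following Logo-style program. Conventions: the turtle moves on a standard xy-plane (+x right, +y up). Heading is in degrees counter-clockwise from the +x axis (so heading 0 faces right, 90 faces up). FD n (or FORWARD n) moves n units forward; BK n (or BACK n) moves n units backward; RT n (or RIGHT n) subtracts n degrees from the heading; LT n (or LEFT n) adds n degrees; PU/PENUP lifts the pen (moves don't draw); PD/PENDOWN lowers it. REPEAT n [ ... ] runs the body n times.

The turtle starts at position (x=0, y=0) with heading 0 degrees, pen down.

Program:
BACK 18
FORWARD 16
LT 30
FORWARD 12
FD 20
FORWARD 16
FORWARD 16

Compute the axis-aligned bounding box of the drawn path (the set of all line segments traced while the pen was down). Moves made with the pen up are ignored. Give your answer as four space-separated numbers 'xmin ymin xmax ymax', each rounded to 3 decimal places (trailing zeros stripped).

Answer: -18 0 53.426 32

Derivation:
Executing turtle program step by step:
Start: pos=(0,0), heading=0, pen down
BK 18: (0,0) -> (-18,0) [heading=0, draw]
FD 16: (-18,0) -> (-2,0) [heading=0, draw]
LT 30: heading 0 -> 30
FD 12: (-2,0) -> (8.392,6) [heading=30, draw]
FD 20: (8.392,6) -> (25.713,16) [heading=30, draw]
FD 16: (25.713,16) -> (39.569,24) [heading=30, draw]
FD 16: (39.569,24) -> (53.426,32) [heading=30, draw]
Final: pos=(53.426,32), heading=30, 6 segment(s) drawn

Segment endpoints: x in {-18, -2, 0, 8.392, 25.713, 39.569, 53.426}, y in {0, 6, 16, 24, 32}
xmin=-18, ymin=0, xmax=53.426, ymax=32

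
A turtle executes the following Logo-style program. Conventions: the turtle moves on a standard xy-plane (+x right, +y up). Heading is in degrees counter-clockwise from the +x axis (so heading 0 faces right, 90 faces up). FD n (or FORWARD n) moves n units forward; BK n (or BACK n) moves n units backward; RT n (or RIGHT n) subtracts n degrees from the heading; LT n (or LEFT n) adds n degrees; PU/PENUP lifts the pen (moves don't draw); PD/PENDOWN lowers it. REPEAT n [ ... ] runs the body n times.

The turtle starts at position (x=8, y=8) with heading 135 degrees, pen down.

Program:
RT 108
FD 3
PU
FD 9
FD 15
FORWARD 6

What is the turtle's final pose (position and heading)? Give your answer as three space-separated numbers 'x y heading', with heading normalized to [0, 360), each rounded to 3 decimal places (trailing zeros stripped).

Executing turtle program step by step:
Start: pos=(8,8), heading=135, pen down
RT 108: heading 135 -> 27
FD 3: (8,8) -> (10.673,9.362) [heading=27, draw]
PU: pen up
FD 9: (10.673,9.362) -> (18.692,13.448) [heading=27, move]
FD 15: (18.692,13.448) -> (32.057,20.258) [heading=27, move]
FD 6: (32.057,20.258) -> (37.403,22.982) [heading=27, move]
Final: pos=(37.403,22.982), heading=27, 1 segment(s) drawn

Answer: 37.403 22.982 27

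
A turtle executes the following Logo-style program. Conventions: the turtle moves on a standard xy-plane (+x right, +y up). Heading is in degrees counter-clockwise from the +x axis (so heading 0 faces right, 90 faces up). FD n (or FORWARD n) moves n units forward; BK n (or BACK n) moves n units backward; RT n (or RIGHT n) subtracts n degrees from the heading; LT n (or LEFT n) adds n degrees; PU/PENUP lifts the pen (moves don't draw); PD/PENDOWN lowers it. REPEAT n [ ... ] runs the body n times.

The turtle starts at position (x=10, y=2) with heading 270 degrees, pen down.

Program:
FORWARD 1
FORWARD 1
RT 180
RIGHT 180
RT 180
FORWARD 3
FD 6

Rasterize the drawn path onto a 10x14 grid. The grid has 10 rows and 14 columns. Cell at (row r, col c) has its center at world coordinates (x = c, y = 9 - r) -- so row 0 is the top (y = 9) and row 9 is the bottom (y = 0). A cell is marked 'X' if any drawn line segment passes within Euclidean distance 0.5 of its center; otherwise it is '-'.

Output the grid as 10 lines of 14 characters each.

Answer: ----------X---
----------X---
----------X---
----------X---
----------X---
----------X---
----------X---
----------X---
----------X---
----------X---

Derivation:
Segment 0: (10,2) -> (10,1)
Segment 1: (10,1) -> (10,0)
Segment 2: (10,0) -> (10,3)
Segment 3: (10,3) -> (10,9)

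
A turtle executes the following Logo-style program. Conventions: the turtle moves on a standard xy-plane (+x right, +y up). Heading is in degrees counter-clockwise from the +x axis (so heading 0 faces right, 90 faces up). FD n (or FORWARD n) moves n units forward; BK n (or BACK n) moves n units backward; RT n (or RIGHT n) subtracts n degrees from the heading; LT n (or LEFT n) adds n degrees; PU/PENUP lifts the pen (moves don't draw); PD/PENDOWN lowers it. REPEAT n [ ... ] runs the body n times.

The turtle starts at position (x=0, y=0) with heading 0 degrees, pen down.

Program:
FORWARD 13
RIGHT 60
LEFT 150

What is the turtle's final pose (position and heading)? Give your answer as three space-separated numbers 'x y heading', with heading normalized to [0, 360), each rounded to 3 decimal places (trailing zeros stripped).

Executing turtle program step by step:
Start: pos=(0,0), heading=0, pen down
FD 13: (0,0) -> (13,0) [heading=0, draw]
RT 60: heading 0 -> 300
LT 150: heading 300 -> 90
Final: pos=(13,0), heading=90, 1 segment(s) drawn

Answer: 13 0 90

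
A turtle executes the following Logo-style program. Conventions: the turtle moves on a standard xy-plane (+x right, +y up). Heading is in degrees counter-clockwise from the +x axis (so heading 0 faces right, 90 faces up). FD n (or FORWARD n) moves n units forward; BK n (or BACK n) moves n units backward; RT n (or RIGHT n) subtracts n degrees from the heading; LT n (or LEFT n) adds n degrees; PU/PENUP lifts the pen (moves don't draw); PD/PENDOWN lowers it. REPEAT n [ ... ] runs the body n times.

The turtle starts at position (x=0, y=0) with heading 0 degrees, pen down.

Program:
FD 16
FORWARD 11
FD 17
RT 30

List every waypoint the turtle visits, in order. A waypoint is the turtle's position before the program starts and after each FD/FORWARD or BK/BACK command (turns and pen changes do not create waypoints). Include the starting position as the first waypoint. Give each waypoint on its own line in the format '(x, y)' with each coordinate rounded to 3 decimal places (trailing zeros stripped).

Executing turtle program step by step:
Start: pos=(0,0), heading=0, pen down
FD 16: (0,0) -> (16,0) [heading=0, draw]
FD 11: (16,0) -> (27,0) [heading=0, draw]
FD 17: (27,0) -> (44,0) [heading=0, draw]
RT 30: heading 0 -> 330
Final: pos=(44,0), heading=330, 3 segment(s) drawn
Waypoints (4 total):
(0, 0)
(16, 0)
(27, 0)
(44, 0)

Answer: (0, 0)
(16, 0)
(27, 0)
(44, 0)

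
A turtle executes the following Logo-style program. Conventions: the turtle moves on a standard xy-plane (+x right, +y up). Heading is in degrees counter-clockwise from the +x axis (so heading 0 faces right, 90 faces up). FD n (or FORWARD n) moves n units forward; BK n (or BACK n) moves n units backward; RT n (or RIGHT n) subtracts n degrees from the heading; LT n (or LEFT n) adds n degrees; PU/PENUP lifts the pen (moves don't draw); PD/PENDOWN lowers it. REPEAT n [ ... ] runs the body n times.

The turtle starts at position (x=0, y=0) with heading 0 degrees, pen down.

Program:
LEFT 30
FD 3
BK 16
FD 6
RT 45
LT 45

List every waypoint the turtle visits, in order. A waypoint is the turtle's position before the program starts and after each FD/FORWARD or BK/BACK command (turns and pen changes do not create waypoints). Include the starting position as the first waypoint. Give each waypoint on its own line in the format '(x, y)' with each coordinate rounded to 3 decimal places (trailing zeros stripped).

Executing turtle program step by step:
Start: pos=(0,0), heading=0, pen down
LT 30: heading 0 -> 30
FD 3: (0,0) -> (2.598,1.5) [heading=30, draw]
BK 16: (2.598,1.5) -> (-11.258,-6.5) [heading=30, draw]
FD 6: (-11.258,-6.5) -> (-6.062,-3.5) [heading=30, draw]
RT 45: heading 30 -> 345
LT 45: heading 345 -> 30
Final: pos=(-6.062,-3.5), heading=30, 3 segment(s) drawn
Waypoints (4 total):
(0, 0)
(2.598, 1.5)
(-11.258, -6.5)
(-6.062, -3.5)

Answer: (0, 0)
(2.598, 1.5)
(-11.258, -6.5)
(-6.062, -3.5)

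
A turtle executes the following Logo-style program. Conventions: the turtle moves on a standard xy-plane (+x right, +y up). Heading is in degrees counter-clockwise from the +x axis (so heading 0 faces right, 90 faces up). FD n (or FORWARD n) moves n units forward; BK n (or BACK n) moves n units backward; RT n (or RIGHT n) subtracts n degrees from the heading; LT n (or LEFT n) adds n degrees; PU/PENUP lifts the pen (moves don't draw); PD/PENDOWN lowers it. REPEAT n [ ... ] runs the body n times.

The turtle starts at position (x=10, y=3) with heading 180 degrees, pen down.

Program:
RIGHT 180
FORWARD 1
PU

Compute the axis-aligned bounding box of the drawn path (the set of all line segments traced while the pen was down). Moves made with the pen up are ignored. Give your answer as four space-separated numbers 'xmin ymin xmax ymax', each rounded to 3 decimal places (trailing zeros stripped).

Executing turtle program step by step:
Start: pos=(10,3), heading=180, pen down
RT 180: heading 180 -> 0
FD 1: (10,3) -> (11,3) [heading=0, draw]
PU: pen up
Final: pos=(11,3), heading=0, 1 segment(s) drawn

Segment endpoints: x in {10, 11}, y in {3}
xmin=10, ymin=3, xmax=11, ymax=3

Answer: 10 3 11 3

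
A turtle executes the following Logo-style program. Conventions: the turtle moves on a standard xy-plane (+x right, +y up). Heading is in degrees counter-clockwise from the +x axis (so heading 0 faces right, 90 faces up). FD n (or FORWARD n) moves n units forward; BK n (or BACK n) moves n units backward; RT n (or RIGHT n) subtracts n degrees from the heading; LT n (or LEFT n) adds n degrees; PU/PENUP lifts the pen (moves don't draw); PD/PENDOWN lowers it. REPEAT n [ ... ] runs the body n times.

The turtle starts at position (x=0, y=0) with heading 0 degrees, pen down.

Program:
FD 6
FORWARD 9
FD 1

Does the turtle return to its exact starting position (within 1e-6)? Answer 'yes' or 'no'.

Executing turtle program step by step:
Start: pos=(0,0), heading=0, pen down
FD 6: (0,0) -> (6,0) [heading=0, draw]
FD 9: (6,0) -> (15,0) [heading=0, draw]
FD 1: (15,0) -> (16,0) [heading=0, draw]
Final: pos=(16,0), heading=0, 3 segment(s) drawn

Start position: (0, 0)
Final position: (16, 0)
Distance = 16; >= 1e-6 -> NOT closed

Answer: no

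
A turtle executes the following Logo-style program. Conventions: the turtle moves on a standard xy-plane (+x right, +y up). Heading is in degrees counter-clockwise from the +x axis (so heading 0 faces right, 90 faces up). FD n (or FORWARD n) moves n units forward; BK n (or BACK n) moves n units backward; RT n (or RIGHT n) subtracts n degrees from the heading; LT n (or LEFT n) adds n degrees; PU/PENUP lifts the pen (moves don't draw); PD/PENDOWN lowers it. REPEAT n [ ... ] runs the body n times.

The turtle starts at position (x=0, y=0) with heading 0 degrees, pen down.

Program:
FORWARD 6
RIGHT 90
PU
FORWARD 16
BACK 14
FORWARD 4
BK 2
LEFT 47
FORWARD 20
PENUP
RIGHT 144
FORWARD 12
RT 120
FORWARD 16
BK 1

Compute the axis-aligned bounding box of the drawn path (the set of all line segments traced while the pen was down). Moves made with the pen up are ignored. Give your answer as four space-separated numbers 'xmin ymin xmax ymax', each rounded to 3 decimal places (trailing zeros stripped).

Executing turtle program step by step:
Start: pos=(0,0), heading=0, pen down
FD 6: (0,0) -> (6,0) [heading=0, draw]
RT 90: heading 0 -> 270
PU: pen up
FD 16: (6,0) -> (6,-16) [heading=270, move]
BK 14: (6,-16) -> (6,-2) [heading=270, move]
FD 4: (6,-2) -> (6,-6) [heading=270, move]
BK 2: (6,-6) -> (6,-4) [heading=270, move]
LT 47: heading 270 -> 317
FD 20: (6,-4) -> (20.627,-17.64) [heading=317, move]
PU: pen up
RT 144: heading 317 -> 173
FD 12: (20.627,-17.64) -> (8.717,-16.178) [heading=173, move]
RT 120: heading 173 -> 53
FD 16: (8.717,-16.178) -> (18.346,-3.399) [heading=53, move]
BK 1: (18.346,-3.399) -> (17.744,-4.198) [heading=53, move]
Final: pos=(17.744,-4.198), heading=53, 1 segment(s) drawn

Segment endpoints: x in {0, 6}, y in {0}
xmin=0, ymin=0, xmax=6, ymax=0

Answer: 0 0 6 0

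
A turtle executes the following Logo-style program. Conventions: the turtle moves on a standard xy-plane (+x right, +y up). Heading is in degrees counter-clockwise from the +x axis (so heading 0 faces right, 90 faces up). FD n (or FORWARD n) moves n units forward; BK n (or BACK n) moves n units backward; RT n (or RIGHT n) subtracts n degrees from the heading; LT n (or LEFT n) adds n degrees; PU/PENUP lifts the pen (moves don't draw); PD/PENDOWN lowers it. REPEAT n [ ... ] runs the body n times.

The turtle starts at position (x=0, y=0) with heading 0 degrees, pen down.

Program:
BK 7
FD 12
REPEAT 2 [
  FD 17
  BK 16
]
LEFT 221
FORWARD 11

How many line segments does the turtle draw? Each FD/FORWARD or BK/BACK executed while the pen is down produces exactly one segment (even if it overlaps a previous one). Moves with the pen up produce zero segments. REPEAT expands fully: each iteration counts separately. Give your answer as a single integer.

Executing turtle program step by step:
Start: pos=(0,0), heading=0, pen down
BK 7: (0,0) -> (-7,0) [heading=0, draw]
FD 12: (-7,0) -> (5,0) [heading=0, draw]
REPEAT 2 [
  -- iteration 1/2 --
  FD 17: (5,0) -> (22,0) [heading=0, draw]
  BK 16: (22,0) -> (6,0) [heading=0, draw]
  -- iteration 2/2 --
  FD 17: (6,0) -> (23,0) [heading=0, draw]
  BK 16: (23,0) -> (7,0) [heading=0, draw]
]
LT 221: heading 0 -> 221
FD 11: (7,0) -> (-1.302,-7.217) [heading=221, draw]
Final: pos=(-1.302,-7.217), heading=221, 7 segment(s) drawn
Segments drawn: 7

Answer: 7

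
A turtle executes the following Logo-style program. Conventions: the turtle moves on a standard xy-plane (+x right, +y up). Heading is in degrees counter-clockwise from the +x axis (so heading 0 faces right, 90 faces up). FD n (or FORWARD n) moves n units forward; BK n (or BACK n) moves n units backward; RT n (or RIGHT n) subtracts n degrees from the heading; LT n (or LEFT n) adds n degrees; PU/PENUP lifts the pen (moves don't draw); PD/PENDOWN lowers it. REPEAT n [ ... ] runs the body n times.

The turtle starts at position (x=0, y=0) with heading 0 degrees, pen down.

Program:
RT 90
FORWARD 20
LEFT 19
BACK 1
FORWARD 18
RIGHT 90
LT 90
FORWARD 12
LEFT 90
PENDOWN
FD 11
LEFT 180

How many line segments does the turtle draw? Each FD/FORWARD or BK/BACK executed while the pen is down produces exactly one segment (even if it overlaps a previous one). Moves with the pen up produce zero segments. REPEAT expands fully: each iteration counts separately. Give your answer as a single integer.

Answer: 5

Derivation:
Executing turtle program step by step:
Start: pos=(0,0), heading=0, pen down
RT 90: heading 0 -> 270
FD 20: (0,0) -> (0,-20) [heading=270, draw]
LT 19: heading 270 -> 289
BK 1: (0,-20) -> (-0.326,-19.054) [heading=289, draw]
FD 18: (-0.326,-19.054) -> (5.535,-36.074) [heading=289, draw]
RT 90: heading 289 -> 199
LT 90: heading 199 -> 289
FD 12: (5.535,-36.074) -> (9.441,-47.42) [heading=289, draw]
LT 90: heading 289 -> 19
PD: pen down
FD 11: (9.441,-47.42) -> (19.842,-43.839) [heading=19, draw]
LT 180: heading 19 -> 199
Final: pos=(19.842,-43.839), heading=199, 5 segment(s) drawn
Segments drawn: 5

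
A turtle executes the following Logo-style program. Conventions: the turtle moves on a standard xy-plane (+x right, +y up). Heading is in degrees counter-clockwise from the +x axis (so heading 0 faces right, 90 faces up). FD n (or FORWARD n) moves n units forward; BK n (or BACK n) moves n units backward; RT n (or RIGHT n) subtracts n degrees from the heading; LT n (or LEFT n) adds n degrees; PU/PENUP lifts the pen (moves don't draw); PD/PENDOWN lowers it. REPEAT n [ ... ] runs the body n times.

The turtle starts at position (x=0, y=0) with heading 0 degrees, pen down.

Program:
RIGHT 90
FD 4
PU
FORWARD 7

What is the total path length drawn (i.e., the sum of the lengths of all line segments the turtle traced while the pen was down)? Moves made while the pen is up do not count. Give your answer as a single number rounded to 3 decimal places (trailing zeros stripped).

Executing turtle program step by step:
Start: pos=(0,0), heading=0, pen down
RT 90: heading 0 -> 270
FD 4: (0,0) -> (0,-4) [heading=270, draw]
PU: pen up
FD 7: (0,-4) -> (0,-11) [heading=270, move]
Final: pos=(0,-11), heading=270, 1 segment(s) drawn

Segment lengths:
  seg 1: (0,0) -> (0,-4), length = 4
Total = 4

Answer: 4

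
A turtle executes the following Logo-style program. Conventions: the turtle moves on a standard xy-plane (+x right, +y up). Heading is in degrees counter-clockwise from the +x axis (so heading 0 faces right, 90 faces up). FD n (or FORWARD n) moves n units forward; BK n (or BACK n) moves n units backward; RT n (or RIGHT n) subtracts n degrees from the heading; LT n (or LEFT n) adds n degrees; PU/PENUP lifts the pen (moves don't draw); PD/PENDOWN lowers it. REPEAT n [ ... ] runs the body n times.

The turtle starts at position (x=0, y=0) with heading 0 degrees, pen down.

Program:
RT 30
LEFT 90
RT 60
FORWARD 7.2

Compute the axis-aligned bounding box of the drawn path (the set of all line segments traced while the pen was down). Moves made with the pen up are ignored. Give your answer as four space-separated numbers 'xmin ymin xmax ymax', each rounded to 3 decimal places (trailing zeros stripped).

Answer: 0 0 7.2 0

Derivation:
Executing turtle program step by step:
Start: pos=(0,0), heading=0, pen down
RT 30: heading 0 -> 330
LT 90: heading 330 -> 60
RT 60: heading 60 -> 0
FD 7.2: (0,0) -> (7.2,0) [heading=0, draw]
Final: pos=(7.2,0), heading=0, 1 segment(s) drawn

Segment endpoints: x in {0, 7.2}, y in {0}
xmin=0, ymin=0, xmax=7.2, ymax=0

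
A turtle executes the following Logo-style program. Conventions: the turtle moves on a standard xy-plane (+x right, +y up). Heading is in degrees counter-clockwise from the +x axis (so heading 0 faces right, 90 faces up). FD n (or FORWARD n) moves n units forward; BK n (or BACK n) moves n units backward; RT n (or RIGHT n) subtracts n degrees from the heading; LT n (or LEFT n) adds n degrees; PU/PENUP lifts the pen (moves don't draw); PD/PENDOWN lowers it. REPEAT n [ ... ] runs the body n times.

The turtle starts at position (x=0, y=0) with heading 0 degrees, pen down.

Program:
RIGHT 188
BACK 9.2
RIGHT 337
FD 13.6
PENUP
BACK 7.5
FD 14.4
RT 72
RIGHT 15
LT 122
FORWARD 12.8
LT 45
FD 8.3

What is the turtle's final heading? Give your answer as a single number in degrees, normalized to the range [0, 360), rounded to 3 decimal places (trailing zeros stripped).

Answer: 275

Derivation:
Executing turtle program step by step:
Start: pos=(0,0), heading=0, pen down
RT 188: heading 0 -> 172
BK 9.2: (0,0) -> (9.11,-1.28) [heading=172, draw]
RT 337: heading 172 -> 195
FD 13.6: (9.11,-1.28) -> (-4.026,-4.8) [heading=195, draw]
PU: pen up
BK 7.5: (-4.026,-4.8) -> (3.218,-2.859) [heading=195, move]
FD 14.4: (3.218,-2.859) -> (-10.691,-6.586) [heading=195, move]
RT 72: heading 195 -> 123
RT 15: heading 123 -> 108
LT 122: heading 108 -> 230
FD 12.8: (-10.691,-6.586) -> (-18.919,-16.392) [heading=230, move]
LT 45: heading 230 -> 275
FD 8.3: (-18.919,-16.392) -> (-18.195,-24.66) [heading=275, move]
Final: pos=(-18.195,-24.66), heading=275, 2 segment(s) drawn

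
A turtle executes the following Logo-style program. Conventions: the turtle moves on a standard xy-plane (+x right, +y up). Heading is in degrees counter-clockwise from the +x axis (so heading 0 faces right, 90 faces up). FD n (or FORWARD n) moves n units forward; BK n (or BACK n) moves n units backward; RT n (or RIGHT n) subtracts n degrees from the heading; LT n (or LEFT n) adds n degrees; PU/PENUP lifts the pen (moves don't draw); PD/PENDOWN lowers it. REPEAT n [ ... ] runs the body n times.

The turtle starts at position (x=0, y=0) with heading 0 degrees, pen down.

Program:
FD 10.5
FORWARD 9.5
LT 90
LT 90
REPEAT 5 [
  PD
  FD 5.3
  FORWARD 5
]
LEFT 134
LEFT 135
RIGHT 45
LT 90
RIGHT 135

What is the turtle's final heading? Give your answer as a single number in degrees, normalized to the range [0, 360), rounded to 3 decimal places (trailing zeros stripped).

Answer: 359

Derivation:
Executing turtle program step by step:
Start: pos=(0,0), heading=0, pen down
FD 10.5: (0,0) -> (10.5,0) [heading=0, draw]
FD 9.5: (10.5,0) -> (20,0) [heading=0, draw]
LT 90: heading 0 -> 90
LT 90: heading 90 -> 180
REPEAT 5 [
  -- iteration 1/5 --
  PD: pen down
  FD 5.3: (20,0) -> (14.7,0) [heading=180, draw]
  FD 5: (14.7,0) -> (9.7,0) [heading=180, draw]
  -- iteration 2/5 --
  PD: pen down
  FD 5.3: (9.7,0) -> (4.4,0) [heading=180, draw]
  FD 5: (4.4,0) -> (-0.6,0) [heading=180, draw]
  -- iteration 3/5 --
  PD: pen down
  FD 5.3: (-0.6,0) -> (-5.9,0) [heading=180, draw]
  FD 5: (-5.9,0) -> (-10.9,0) [heading=180, draw]
  -- iteration 4/5 --
  PD: pen down
  FD 5.3: (-10.9,0) -> (-16.2,0) [heading=180, draw]
  FD 5: (-16.2,0) -> (-21.2,0) [heading=180, draw]
  -- iteration 5/5 --
  PD: pen down
  FD 5.3: (-21.2,0) -> (-26.5,0) [heading=180, draw]
  FD 5: (-26.5,0) -> (-31.5,0) [heading=180, draw]
]
LT 134: heading 180 -> 314
LT 135: heading 314 -> 89
RT 45: heading 89 -> 44
LT 90: heading 44 -> 134
RT 135: heading 134 -> 359
Final: pos=(-31.5,0), heading=359, 12 segment(s) drawn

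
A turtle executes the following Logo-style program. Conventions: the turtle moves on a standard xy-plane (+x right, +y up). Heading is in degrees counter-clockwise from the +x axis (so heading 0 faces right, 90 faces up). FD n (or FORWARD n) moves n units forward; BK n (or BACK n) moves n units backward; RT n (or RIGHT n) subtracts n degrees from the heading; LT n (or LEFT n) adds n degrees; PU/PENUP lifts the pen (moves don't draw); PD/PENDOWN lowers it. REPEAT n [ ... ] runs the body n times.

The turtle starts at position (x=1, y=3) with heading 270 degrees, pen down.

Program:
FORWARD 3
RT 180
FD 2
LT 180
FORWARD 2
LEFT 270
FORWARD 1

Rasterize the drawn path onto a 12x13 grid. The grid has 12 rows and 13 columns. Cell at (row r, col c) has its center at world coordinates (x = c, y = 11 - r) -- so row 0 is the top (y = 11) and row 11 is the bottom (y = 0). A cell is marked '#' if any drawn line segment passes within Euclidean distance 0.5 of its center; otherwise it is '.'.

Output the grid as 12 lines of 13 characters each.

Segment 0: (1,3) -> (1,0)
Segment 1: (1,0) -> (1,2)
Segment 2: (1,2) -> (1,0)
Segment 3: (1,0) -> (-0,0)

Answer: .............
.............
.............
.............
.............
.............
.............
.............
.#...........
.#...........
.#...........
##...........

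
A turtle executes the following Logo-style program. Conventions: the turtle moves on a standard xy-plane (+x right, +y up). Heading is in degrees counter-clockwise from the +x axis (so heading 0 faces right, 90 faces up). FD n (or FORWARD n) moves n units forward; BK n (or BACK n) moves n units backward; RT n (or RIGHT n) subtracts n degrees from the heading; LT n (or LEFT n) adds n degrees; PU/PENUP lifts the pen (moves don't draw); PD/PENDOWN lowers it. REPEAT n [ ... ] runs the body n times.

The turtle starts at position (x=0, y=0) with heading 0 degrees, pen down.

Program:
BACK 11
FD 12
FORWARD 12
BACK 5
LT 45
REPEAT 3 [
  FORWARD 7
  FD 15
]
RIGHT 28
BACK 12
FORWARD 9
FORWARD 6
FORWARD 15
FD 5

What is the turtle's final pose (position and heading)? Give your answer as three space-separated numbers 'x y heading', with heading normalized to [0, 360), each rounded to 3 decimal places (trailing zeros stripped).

Answer: 76.664 53.394 17

Derivation:
Executing turtle program step by step:
Start: pos=(0,0), heading=0, pen down
BK 11: (0,0) -> (-11,0) [heading=0, draw]
FD 12: (-11,0) -> (1,0) [heading=0, draw]
FD 12: (1,0) -> (13,0) [heading=0, draw]
BK 5: (13,0) -> (8,0) [heading=0, draw]
LT 45: heading 0 -> 45
REPEAT 3 [
  -- iteration 1/3 --
  FD 7: (8,0) -> (12.95,4.95) [heading=45, draw]
  FD 15: (12.95,4.95) -> (23.556,15.556) [heading=45, draw]
  -- iteration 2/3 --
  FD 7: (23.556,15.556) -> (28.506,20.506) [heading=45, draw]
  FD 15: (28.506,20.506) -> (39.113,31.113) [heading=45, draw]
  -- iteration 3/3 --
  FD 7: (39.113,31.113) -> (44.062,36.062) [heading=45, draw]
  FD 15: (44.062,36.062) -> (54.669,46.669) [heading=45, draw]
]
RT 28: heading 45 -> 17
BK 12: (54.669,46.669) -> (43.193,43.161) [heading=17, draw]
FD 9: (43.193,43.161) -> (51.8,45.792) [heading=17, draw]
FD 6: (51.8,45.792) -> (57.538,47.546) [heading=17, draw]
FD 15: (57.538,47.546) -> (71.883,51.932) [heading=17, draw]
FD 5: (71.883,51.932) -> (76.664,53.394) [heading=17, draw]
Final: pos=(76.664,53.394), heading=17, 15 segment(s) drawn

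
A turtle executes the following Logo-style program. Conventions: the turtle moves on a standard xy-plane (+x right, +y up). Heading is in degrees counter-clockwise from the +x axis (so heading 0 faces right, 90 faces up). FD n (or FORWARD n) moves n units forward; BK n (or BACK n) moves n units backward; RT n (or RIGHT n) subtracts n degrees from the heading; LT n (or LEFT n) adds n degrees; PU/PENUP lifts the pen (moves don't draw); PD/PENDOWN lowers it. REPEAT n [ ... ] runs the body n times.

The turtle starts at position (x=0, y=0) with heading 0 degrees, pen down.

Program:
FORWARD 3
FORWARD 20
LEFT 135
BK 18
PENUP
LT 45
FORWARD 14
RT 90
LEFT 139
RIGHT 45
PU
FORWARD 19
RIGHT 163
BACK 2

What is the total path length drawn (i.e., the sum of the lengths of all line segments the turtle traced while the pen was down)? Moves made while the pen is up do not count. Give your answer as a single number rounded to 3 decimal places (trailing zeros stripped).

Executing turtle program step by step:
Start: pos=(0,0), heading=0, pen down
FD 3: (0,0) -> (3,0) [heading=0, draw]
FD 20: (3,0) -> (23,0) [heading=0, draw]
LT 135: heading 0 -> 135
BK 18: (23,0) -> (35.728,-12.728) [heading=135, draw]
PU: pen up
LT 45: heading 135 -> 180
FD 14: (35.728,-12.728) -> (21.728,-12.728) [heading=180, move]
RT 90: heading 180 -> 90
LT 139: heading 90 -> 229
RT 45: heading 229 -> 184
PU: pen up
FD 19: (21.728,-12.728) -> (2.774,-14.053) [heading=184, move]
RT 163: heading 184 -> 21
BK 2: (2.774,-14.053) -> (0.907,-14.77) [heading=21, move]
Final: pos=(0.907,-14.77), heading=21, 3 segment(s) drawn

Segment lengths:
  seg 1: (0,0) -> (3,0), length = 3
  seg 2: (3,0) -> (23,0), length = 20
  seg 3: (23,0) -> (35.728,-12.728), length = 18
Total = 41

Answer: 41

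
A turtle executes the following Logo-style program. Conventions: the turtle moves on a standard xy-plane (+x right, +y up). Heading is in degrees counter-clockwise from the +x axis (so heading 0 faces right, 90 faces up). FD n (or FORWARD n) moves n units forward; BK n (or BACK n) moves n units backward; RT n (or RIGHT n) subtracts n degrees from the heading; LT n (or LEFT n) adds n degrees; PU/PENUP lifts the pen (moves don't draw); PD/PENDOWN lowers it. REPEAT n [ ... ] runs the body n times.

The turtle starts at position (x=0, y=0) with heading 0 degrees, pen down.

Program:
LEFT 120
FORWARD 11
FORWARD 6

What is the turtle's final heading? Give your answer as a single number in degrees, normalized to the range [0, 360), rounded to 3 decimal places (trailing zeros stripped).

Answer: 120

Derivation:
Executing turtle program step by step:
Start: pos=(0,0), heading=0, pen down
LT 120: heading 0 -> 120
FD 11: (0,0) -> (-5.5,9.526) [heading=120, draw]
FD 6: (-5.5,9.526) -> (-8.5,14.722) [heading=120, draw]
Final: pos=(-8.5,14.722), heading=120, 2 segment(s) drawn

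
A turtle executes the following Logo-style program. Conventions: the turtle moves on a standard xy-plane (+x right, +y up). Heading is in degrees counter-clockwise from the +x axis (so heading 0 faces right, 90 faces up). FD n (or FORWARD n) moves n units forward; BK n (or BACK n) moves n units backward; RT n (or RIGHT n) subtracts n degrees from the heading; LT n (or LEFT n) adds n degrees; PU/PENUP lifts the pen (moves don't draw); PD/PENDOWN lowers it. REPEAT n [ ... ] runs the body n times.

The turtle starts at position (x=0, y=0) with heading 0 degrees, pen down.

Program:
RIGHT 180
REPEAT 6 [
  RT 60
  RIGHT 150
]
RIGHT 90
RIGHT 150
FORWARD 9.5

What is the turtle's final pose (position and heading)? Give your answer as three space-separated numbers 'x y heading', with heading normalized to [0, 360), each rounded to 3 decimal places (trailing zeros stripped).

Executing turtle program step by step:
Start: pos=(0,0), heading=0, pen down
RT 180: heading 0 -> 180
REPEAT 6 [
  -- iteration 1/6 --
  RT 60: heading 180 -> 120
  RT 150: heading 120 -> 330
  -- iteration 2/6 --
  RT 60: heading 330 -> 270
  RT 150: heading 270 -> 120
  -- iteration 3/6 --
  RT 60: heading 120 -> 60
  RT 150: heading 60 -> 270
  -- iteration 4/6 --
  RT 60: heading 270 -> 210
  RT 150: heading 210 -> 60
  -- iteration 5/6 --
  RT 60: heading 60 -> 0
  RT 150: heading 0 -> 210
  -- iteration 6/6 --
  RT 60: heading 210 -> 150
  RT 150: heading 150 -> 0
]
RT 90: heading 0 -> 270
RT 150: heading 270 -> 120
FD 9.5: (0,0) -> (-4.75,8.227) [heading=120, draw]
Final: pos=(-4.75,8.227), heading=120, 1 segment(s) drawn

Answer: -4.75 8.227 120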